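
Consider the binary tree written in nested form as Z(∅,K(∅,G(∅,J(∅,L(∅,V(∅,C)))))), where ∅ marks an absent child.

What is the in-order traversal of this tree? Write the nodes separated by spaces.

In-order visits the left subtree, then the node, then the right subtree.
At Z: no left child.
Visit Z.
At Z: go right to K.
  At K: no left child.
  Visit K.
  At K: go right to G.
    At G: no left child.
    Visit G.
    At G: go right to J.
      At J: no left child.
      Visit J.
      At J: go right to L.
        At L: no left child.
        Visit L.
        At L: go right to V.
          At V: no left child.
          Visit V.
          At V: go right to C.
            C is a leaf — visit C.

Z K G J L V C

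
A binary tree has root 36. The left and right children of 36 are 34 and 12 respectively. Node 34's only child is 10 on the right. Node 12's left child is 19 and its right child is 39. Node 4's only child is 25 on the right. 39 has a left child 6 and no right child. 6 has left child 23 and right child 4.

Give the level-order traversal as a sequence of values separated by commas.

36, 34, 12, 10, 19, 39, 6, 23, 4, 25

Level-order visits nodes level by level from the root, left to right within each level.
Level 0: 36
Level 1: 34, 12
Level 2: 10, 19, 39
Level 3: 6
Level 4: 23, 4
Level 5: 25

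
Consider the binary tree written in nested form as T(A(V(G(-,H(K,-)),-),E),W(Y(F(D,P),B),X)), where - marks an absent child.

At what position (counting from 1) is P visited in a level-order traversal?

13

Level-order visits nodes level by level from the root, left to right within each level.
Level 0: T
Level 1: A, W
Level 2: V, E, Y, X
Level 3: G, F, B
Level 4: H, D, P
Level 5: K
Full level-order sequence: T, A, W, V, E, Y, X, G, F, B, H, D, P, K.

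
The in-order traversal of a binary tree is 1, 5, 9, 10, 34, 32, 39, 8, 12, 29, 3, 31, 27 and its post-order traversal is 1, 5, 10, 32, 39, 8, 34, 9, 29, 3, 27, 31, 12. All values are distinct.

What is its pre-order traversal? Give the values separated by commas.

The last element of post-order is the root; it splits in-order into left and right subtrees.
Root 12: left subtree has 8 nodes {1, 5, 9, 10, 34, 32, 39, 8}, right has 4 {29, 3, 31, 27}.
  Root 9: left subtree has 2 nodes {1, 5}, right has 5 {10, 34, 32, 39, 8}.
    Root 5: left subtree has 1 node {1}, right has 0 { }.
    Root 34: left subtree has 1 node {10}, right has 3 {32, 39, 8}.
      Root 8: left subtree has 2 nodes {32, 39}, right has 0 { }.
        Root 39: left subtree has 1 node {32}, right has 0 { }.
  Root 31: left subtree has 2 nodes {29, 3}, right has 1 {27}.
    Root 3: left subtree has 1 node {29}, right has 0 { }.

12, 9, 5, 1, 34, 10, 8, 39, 32, 31, 3, 29, 27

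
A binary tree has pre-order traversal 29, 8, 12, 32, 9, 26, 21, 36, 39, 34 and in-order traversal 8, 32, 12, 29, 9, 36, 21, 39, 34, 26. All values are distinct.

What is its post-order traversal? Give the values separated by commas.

The first element of pre-order is the root; it splits in-order into left and right subtrees.
Root 29: left subtree has 3 nodes {8, 32, 12}, right has 6 {9, 36, 21, 39, 34, 26}.
  Root 8: left subtree has 0 nodes { }, right has 2 {32, 12}.
    Root 12: left subtree has 1 node {32}, right has 0 { }.
  Root 9: left subtree has 0 nodes { }, right has 5 {36, 21, 39, 34, 26}.
    Root 26: left subtree has 4 nodes {36, 21, 39, 34}, right has 0 { }.
      Root 21: left subtree has 1 node {36}, right has 2 {39, 34}.
        Root 39: left subtree has 0 nodes { }, right has 1 {34}.

32, 12, 8, 36, 34, 39, 21, 26, 9, 29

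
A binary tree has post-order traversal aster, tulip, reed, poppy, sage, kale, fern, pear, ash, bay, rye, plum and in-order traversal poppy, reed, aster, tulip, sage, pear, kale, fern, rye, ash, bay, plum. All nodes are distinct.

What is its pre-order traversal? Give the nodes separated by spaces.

plum rye pear sage poppy reed tulip aster fern kale bay ash

The last element of post-order is the root; it splits in-order into left and right subtrees.
Root plum: left subtree has 11 nodes {poppy, reed, aster, tulip, sage, pear, kale, fern, rye, ash, bay}, right has 0 { }.
  Root rye: left subtree has 8 nodes {poppy, reed, aster, tulip, sage, pear, kale, fern}, right has 2 {ash, bay}.
    Root pear: left subtree has 5 nodes {poppy, reed, aster, tulip, sage}, right has 2 {kale, fern}.
      Root sage: left subtree has 4 nodes {poppy, reed, aster, tulip}, right has 0 { }.
        Root poppy: left subtree has 0 nodes { }, right has 3 {reed, aster, tulip}.
          Root reed: left subtree has 0 nodes { }, right has 2 {aster, tulip}.
            Root tulip: left subtree has 1 node {aster}, right has 0 { }.
      Root fern: left subtree has 1 node {kale}, right has 0 { }.
    Root bay: left subtree has 1 node {ash}, right has 0 { }.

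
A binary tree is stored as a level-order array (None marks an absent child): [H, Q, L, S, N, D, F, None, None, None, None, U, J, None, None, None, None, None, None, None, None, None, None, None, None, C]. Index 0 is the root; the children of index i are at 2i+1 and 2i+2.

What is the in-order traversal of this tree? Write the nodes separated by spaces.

In-order visits the left subtree, then the node, then the right subtree.
At H: go left to Q.
  At Q: go left to S.
    S is a leaf — visit S.
  Visit Q.
  At Q: go right to N.
    N is a leaf — visit N.
Visit H.
At H: go right to L.
  At L: go left to D.
    At D: go left to U.
      U is a leaf — visit U.
    Visit D.
    At D: go right to J.
      At J: go left to C.
        C is a leaf — visit C.
      Visit J.
      At J: no right child.
  Visit L.
  At L: go right to F.
    F is a leaf — visit F.

S Q N H U D C J L F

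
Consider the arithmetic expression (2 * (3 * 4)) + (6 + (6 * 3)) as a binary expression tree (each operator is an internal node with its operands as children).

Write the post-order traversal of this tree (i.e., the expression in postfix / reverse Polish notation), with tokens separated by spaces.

Post-order on an expression tree gives postfix notation: for each operator, emit left operand, right operand, then the operator.

2 3 4 * * 6 6 3 * + +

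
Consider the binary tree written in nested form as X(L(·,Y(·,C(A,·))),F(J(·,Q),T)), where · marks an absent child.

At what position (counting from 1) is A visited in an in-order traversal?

3

In-order visits the left subtree, then the node, then the right subtree.
At X: go left to L.
  At L: no left child.
  Visit L.
  At L: go right to Y.
    At Y: no left child.
    Visit Y.
    At Y: go right to C.
      At C: go left to A.
        A is a leaf — visit A.
      Visit C.
      At C: no right child.
Visit X.
At X: go right to F.
  At F: go left to J.
    At J: no left child.
    Visit J.
    At J: go right to Q.
      Q is a leaf — visit Q.
  Visit F.
  At F: go right to T.
    T is a leaf — visit T.
Full in-order sequence: L, Y, A, C, X, J, Q, F, T.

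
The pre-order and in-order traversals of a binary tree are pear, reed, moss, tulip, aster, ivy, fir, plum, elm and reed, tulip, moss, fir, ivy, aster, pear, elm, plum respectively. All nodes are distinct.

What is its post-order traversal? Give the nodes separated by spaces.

The first element of pre-order is the root; it splits in-order into left and right subtrees.
Root pear: left subtree has 6 nodes {reed, tulip, moss, fir, ivy, aster}, right has 2 {elm, plum}.
  Root reed: left subtree has 0 nodes { }, right has 5 {tulip, moss, fir, ivy, aster}.
    Root moss: left subtree has 1 node {tulip}, right has 3 {fir, ivy, aster}.
      Root aster: left subtree has 2 nodes {fir, ivy}, right has 0 { }.
        Root ivy: left subtree has 1 node {fir}, right has 0 { }.
  Root plum: left subtree has 1 node {elm}, right has 0 { }.

tulip fir ivy aster moss reed elm plum pear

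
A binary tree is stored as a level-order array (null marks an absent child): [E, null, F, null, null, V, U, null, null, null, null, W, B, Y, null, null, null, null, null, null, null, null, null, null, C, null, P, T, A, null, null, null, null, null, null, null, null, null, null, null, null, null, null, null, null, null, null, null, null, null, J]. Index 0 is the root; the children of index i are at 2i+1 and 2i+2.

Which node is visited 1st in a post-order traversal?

J

Post-order visits the left subtree, then the right subtree, then the node.
At E: no left child.
At E: go right to F.
  At F: go left to V.
    At V: go left to W.
      At W: no left child.
      At W: go right to C.
        At C: no left child.
        At C: go right to J.
          J is a leaf — visit J.
        Visit C.
      Visit W.
    At V: go right to B.
      At B: no left child.
      At B: go right to P.
        P is a leaf — visit P.
      Visit B.
    Visit V.
  At F: go right to U.
    At U: go left to Y.
      At Y: go left to T.
        T is a leaf — visit T.
      At Y: go right to A.
        A is a leaf — visit A.
      Visit Y.
    At U: no right child.
    Visit U.
  Visit F.
Visit E.
Full post-order sequence: J, C, W, P, B, V, T, A, Y, U, F, E.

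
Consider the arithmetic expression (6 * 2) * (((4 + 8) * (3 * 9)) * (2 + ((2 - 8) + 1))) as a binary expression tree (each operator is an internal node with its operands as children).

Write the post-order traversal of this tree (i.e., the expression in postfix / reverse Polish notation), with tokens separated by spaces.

Post-order on an expression tree gives postfix notation: for each operator, emit left operand, right operand, then the operator.

6 2 * 4 8 + 3 9 * * 2 2 8 - 1 + + * *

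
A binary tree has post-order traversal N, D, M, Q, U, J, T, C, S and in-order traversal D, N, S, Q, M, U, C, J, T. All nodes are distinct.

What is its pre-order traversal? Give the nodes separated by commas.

The last element of post-order is the root; it splits in-order into left and right subtrees.
Root S: left subtree has 2 nodes {D, N}, right has 6 {Q, M, U, C, J, T}.
  Root D: left subtree has 0 nodes { }, right has 1 {N}.
  Root C: left subtree has 3 nodes {Q, M, U}, right has 2 {J, T}.
    Root U: left subtree has 2 nodes {Q, M}, right has 0 { }.
      Root Q: left subtree has 0 nodes { }, right has 1 {M}.
    Root T: left subtree has 1 node {J}, right has 0 { }.

S, D, N, C, U, Q, M, T, J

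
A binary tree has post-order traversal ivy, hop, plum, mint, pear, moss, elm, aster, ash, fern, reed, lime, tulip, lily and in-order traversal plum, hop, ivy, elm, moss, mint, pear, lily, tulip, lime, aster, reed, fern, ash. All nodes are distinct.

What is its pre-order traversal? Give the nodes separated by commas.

lily, elm, plum, hop, ivy, moss, pear, mint, tulip, lime, reed, aster, fern, ash

The last element of post-order is the root; it splits in-order into left and right subtrees.
Root lily: left subtree has 7 nodes {plum, hop, ivy, elm, moss, mint, pear}, right has 6 {tulip, lime, aster, reed, fern, ash}.
  Root elm: left subtree has 3 nodes {plum, hop, ivy}, right has 3 {moss, mint, pear}.
    Root plum: left subtree has 0 nodes { }, right has 2 {hop, ivy}.
      Root hop: left subtree has 0 nodes { }, right has 1 {ivy}.
    Root moss: left subtree has 0 nodes { }, right has 2 {mint, pear}.
      Root pear: left subtree has 1 node {mint}, right has 0 { }.
  Root tulip: left subtree has 0 nodes { }, right has 5 {lime, aster, reed, fern, ash}.
    Root lime: left subtree has 0 nodes { }, right has 4 {aster, reed, fern, ash}.
      Root reed: left subtree has 1 node {aster}, right has 2 {fern, ash}.
        Root fern: left subtree has 0 nodes { }, right has 1 {ash}.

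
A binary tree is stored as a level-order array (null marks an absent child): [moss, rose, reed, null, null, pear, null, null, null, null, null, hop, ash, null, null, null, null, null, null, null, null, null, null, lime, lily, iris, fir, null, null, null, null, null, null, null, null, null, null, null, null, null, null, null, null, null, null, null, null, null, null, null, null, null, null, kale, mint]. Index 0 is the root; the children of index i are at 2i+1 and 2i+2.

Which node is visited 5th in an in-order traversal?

lily

In-order visits the left subtree, then the node, then the right subtree.
At moss: go left to rose.
  rose is a leaf — visit rose.
Visit moss.
At moss: go right to reed.
  At reed: go left to pear.
    At pear: go left to hop.
      At hop: go left to lime.
        lime is a leaf — visit lime.
      Visit hop.
      At hop: go right to lily.
        lily is a leaf — visit lily.
    Visit pear.
    At pear: go right to ash.
      At ash: go left to iris.
        iris is a leaf — visit iris.
      Visit ash.
      At ash: go right to fir.
        At fir: go left to kale.
          kale is a leaf — visit kale.
        Visit fir.
        At fir: go right to mint.
          mint is a leaf — visit mint.
  Visit reed.
  At reed: no right child.
Full in-order sequence: rose, moss, lime, hop, lily, pear, iris, ash, kale, fir, mint, reed.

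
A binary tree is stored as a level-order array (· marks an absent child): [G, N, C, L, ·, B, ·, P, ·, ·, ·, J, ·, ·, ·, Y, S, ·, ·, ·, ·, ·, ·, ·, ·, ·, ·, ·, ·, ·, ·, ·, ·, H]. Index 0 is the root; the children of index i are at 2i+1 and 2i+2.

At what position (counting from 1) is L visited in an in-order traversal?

5

In-order visits the left subtree, then the node, then the right subtree.
At G: go left to N.
  At N: go left to L.
    At L: go left to P.
      At P: go left to Y.
        Y is a leaf — visit Y.
      Visit P.
      At P: go right to S.
        At S: go left to H.
          H is a leaf — visit H.
        Visit S.
        At S: no right child.
    Visit L.
    At L: no right child.
  Visit N.
  At N: no right child.
Visit G.
At G: go right to C.
  At C: go left to B.
    At B: go left to J.
      J is a leaf — visit J.
    Visit B.
    At B: no right child.
  Visit C.
  At C: no right child.
Full in-order sequence: Y, P, H, S, L, N, G, J, B, C.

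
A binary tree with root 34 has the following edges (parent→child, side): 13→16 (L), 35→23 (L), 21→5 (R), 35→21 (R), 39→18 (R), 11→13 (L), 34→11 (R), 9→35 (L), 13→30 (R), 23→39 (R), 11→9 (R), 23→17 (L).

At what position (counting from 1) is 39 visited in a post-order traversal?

6

Post-order visits the left subtree, then the right subtree, then the node.
At 34: no left child.
At 34: go right to 11.
  At 11: go left to 13.
    At 13: go left to 16.
      16 is a leaf — visit 16.
    At 13: go right to 30.
      30 is a leaf — visit 30.
    Visit 13.
  At 11: go right to 9.
    At 9: go left to 35.
      At 35: go left to 23.
        At 23: go left to 17.
          17 is a leaf — visit 17.
        At 23: go right to 39.
          At 39: no left child.
          At 39: go right to 18.
            18 is a leaf — visit 18.
          Visit 39.
        Visit 23.
      At 35: go right to 21.
        At 21: no left child.
        At 21: go right to 5.
          5 is a leaf — visit 5.
        Visit 21.
      Visit 35.
    At 9: no right child.
    Visit 9.
  Visit 11.
Visit 34.
Full post-order sequence: 16, 30, 13, 17, 18, 39, 23, 5, 21, 35, 9, 11, 34.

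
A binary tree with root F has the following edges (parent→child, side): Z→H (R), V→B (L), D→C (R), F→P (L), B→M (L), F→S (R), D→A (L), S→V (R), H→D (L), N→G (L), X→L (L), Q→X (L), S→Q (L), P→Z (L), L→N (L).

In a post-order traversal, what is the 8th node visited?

Post-order visits the left subtree, then the right subtree, then the node.
At F: go left to P.
  At P: go left to Z.
    At Z: no left child.
    At Z: go right to H.
      At H: go left to D.
        At D: go left to A.
          A is a leaf — visit A.
        At D: go right to C.
          C is a leaf — visit C.
        Visit D.
      At H: no right child.
      Visit H.
    Visit Z.
  At P: no right child.
  Visit P.
At F: go right to S.
  At S: go left to Q.
    At Q: go left to X.
      At X: go left to L.
        At L: go left to N.
          At N: go left to G.
            G is a leaf — visit G.
          At N: no right child.
          Visit N.
        At L: no right child.
        Visit L.
      At X: no right child.
      Visit X.
    At Q: no right child.
    Visit Q.
  At S: go right to V.
    At V: go left to B.
      At B: go left to M.
        M is a leaf — visit M.
      At B: no right child.
      Visit B.
    At V: no right child.
    Visit V.
  Visit S.
Visit F.
Full post-order sequence: A, C, D, H, Z, P, G, N, L, X, Q, M, B, V, S, F.

N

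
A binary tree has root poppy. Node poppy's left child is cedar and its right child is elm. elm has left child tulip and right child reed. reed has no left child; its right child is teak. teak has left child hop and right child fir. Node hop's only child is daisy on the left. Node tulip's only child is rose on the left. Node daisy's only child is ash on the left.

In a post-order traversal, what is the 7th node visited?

fir

Post-order visits the left subtree, then the right subtree, then the node.
At poppy: go left to cedar.
  cedar is a leaf — visit cedar.
At poppy: go right to elm.
  At elm: go left to tulip.
    At tulip: go left to rose.
      rose is a leaf — visit rose.
    At tulip: no right child.
    Visit tulip.
  At elm: go right to reed.
    At reed: no left child.
    At reed: go right to teak.
      At teak: go left to hop.
        At hop: go left to daisy.
          At daisy: go left to ash.
            ash is a leaf — visit ash.
          At daisy: no right child.
          Visit daisy.
        At hop: no right child.
        Visit hop.
      At teak: go right to fir.
        fir is a leaf — visit fir.
      Visit teak.
    Visit reed.
  Visit elm.
Visit poppy.
Full post-order sequence: cedar, rose, tulip, ash, daisy, hop, fir, teak, reed, elm, poppy.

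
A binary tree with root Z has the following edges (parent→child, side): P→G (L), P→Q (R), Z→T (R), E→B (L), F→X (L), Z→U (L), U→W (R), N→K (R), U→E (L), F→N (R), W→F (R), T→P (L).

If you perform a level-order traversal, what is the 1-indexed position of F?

Level-order visits nodes level by level from the root, left to right within each level.
Level 0: Z
Level 1: U, T
Level 2: E, W, P
Level 3: B, F, G, Q
Level 4: X, N
Level 5: K
Full level-order sequence: Z, U, T, E, W, P, B, F, G, Q, X, N, K.

8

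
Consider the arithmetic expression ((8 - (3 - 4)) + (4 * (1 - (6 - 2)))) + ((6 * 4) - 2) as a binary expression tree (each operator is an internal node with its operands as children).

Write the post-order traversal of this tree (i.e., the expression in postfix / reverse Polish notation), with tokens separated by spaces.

Post-order on an expression tree gives postfix notation: for each operator, emit left operand, right operand, then the operator.

8 3 4 - - 4 1 6 2 - - * + 6 4 * 2 - +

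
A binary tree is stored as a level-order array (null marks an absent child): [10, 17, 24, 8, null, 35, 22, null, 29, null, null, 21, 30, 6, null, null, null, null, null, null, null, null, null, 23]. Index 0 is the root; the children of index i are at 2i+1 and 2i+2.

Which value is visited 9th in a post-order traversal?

Post-order visits the left subtree, then the right subtree, then the node.
At 10: go left to 17.
  At 17: go left to 8.
    At 8: no left child.
    At 8: go right to 29.
      29 is a leaf — visit 29.
    Visit 8.
  At 17: no right child.
  Visit 17.
At 10: go right to 24.
  At 24: go left to 35.
    At 35: go left to 21.
      At 21: go left to 23.
        23 is a leaf — visit 23.
      At 21: no right child.
      Visit 21.
    At 35: go right to 30.
      30 is a leaf — visit 30.
    Visit 35.
  At 24: go right to 22.
    At 22: go left to 6.
      6 is a leaf — visit 6.
    At 22: no right child.
    Visit 22.
  Visit 24.
Visit 10.
Full post-order sequence: 29, 8, 17, 23, 21, 30, 35, 6, 22, 24, 10.

22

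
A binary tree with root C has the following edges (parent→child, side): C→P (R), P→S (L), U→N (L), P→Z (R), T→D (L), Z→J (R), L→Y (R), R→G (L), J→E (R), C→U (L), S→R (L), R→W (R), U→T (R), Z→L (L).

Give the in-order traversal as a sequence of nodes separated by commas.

In-order visits the left subtree, then the node, then the right subtree.
At C: go left to U.
  At U: go left to N.
    N is a leaf — visit N.
  Visit U.
  At U: go right to T.
    At T: go left to D.
      D is a leaf — visit D.
    Visit T.
    At T: no right child.
Visit C.
At C: go right to P.
  At P: go left to S.
    At S: go left to R.
      At R: go left to G.
        G is a leaf — visit G.
      Visit R.
      At R: go right to W.
        W is a leaf — visit W.
    Visit S.
    At S: no right child.
  Visit P.
  At P: go right to Z.
    At Z: go left to L.
      At L: no left child.
      Visit L.
      At L: go right to Y.
        Y is a leaf — visit Y.
    Visit Z.
    At Z: go right to J.
      At J: no left child.
      Visit J.
      At J: go right to E.
        E is a leaf — visit E.

N, U, D, T, C, G, R, W, S, P, L, Y, Z, J, E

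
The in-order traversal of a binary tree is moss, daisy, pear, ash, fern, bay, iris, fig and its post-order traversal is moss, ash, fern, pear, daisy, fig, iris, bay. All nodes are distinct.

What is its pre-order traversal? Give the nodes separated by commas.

The last element of post-order is the root; it splits in-order into left and right subtrees.
Root bay: left subtree has 5 nodes {moss, daisy, pear, ash, fern}, right has 2 {iris, fig}.
  Root daisy: left subtree has 1 node {moss}, right has 3 {pear, ash, fern}.
    Root pear: left subtree has 0 nodes { }, right has 2 {ash, fern}.
      Root fern: left subtree has 1 node {ash}, right has 0 { }.
  Root iris: left subtree has 0 nodes { }, right has 1 {fig}.

bay, daisy, moss, pear, fern, ash, iris, fig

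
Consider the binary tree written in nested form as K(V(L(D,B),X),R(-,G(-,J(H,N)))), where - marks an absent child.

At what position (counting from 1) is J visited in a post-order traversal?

Post-order visits the left subtree, then the right subtree, then the node.
At K: go left to V.
  At V: go left to L.
    At L: go left to D.
      D is a leaf — visit D.
    At L: go right to B.
      B is a leaf — visit B.
    Visit L.
  At V: go right to X.
    X is a leaf — visit X.
  Visit V.
At K: go right to R.
  At R: no left child.
  At R: go right to G.
    At G: no left child.
    At G: go right to J.
      At J: go left to H.
        H is a leaf — visit H.
      At J: go right to N.
        N is a leaf — visit N.
      Visit J.
    Visit G.
  Visit R.
Visit K.
Full post-order sequence: D, B, L, X, V, H, N, J, G, R, K.

8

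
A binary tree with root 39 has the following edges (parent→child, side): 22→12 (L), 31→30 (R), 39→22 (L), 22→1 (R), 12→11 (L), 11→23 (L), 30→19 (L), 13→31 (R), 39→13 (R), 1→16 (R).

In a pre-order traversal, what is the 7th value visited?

16

Pre-order visits the node, then its left subtree, then its right subtree.
Visit 39.
At 39: go left to 22.
  Visit 22.
  At 22: go left to 12.
    Visit 12.
    At 12: go left to 11.
      Visit 11.
      At 11: go left to 23.
        23 is a leaf — visit 23.
      At 11: no right child.
    At 12: no right child.
  At 22: go right to 1.
    Visit 1.
    At 1: no left child.
    At 1: go right to 16.
      16 is a leaf — visit 16.
At 39: go right to 13.
  Visit 13.
  At 13: no left child.
  At 13: go right to 31.
    Visit 31.
    At 31: no left child.
    At 31: go right to 30.
      Visit 30.
      At 30: go left to 19.
        19 is a leaf — visit 19.
      At 30: no right child.
Full pre-order sequence: 39, 22, 12, 11, 23, 1, 16, 13, 31, 30, 19.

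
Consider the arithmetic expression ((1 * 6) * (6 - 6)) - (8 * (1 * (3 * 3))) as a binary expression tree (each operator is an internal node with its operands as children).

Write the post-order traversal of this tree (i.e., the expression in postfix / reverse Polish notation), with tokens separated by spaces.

1 6 * 6 6 - * 8 1 3 3 * * * -

Post-order on an expression tree gives postfix notation: for each operator, emit left operand, right operand, then the operator.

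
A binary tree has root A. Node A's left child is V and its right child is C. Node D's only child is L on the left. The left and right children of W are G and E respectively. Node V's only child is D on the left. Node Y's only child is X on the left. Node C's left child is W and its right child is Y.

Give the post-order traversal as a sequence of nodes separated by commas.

L, D, V, G, E, W, X, Y, C, A

Post-order visits the left subtree, then the right subtree, then the node.
At A: go left to V.
  At V: go left to D.
    At D: go left to L.
      L is a leaf — visit L.
    At D: no right child.
    Visit D.
  At V: no right child.
  Visit V.
At A: go right to C.
  At C: go left to W.
    At W: go left to G.
      G is a leaf — visit G.
    At W: go right to E.
      E is a leaf — visit E.
    Visit W.
  At C: go right to Y.
    At Y: go left to X.
      X is a leaf — visit X.
    At Y: no right child.
    Visit Y.
  Visit C.
Visit A.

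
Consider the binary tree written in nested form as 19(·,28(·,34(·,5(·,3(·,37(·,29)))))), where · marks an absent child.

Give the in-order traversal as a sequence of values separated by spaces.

In-order visits the left subtree, then the node, then the right subtree.
At 19: no left child.
Visit 19.
At 19: go right to 28.
  At 28: no left child.
  Visit 28.
  At 28: go right to 34.
    At 34: no left child.
    Visit 34.
    At 34: go right to 5.
      At 5: no left child.
      Visit 5.
      At 5: go right to 3.
        At 3: no left child.
        Visit 3.
        At 3: go right to 37.
          At 37: no left child.
          Visit 37.
          At 37: go right to 29.
            29 is a leaf — visit 29.

19 28 34 5 3 37 29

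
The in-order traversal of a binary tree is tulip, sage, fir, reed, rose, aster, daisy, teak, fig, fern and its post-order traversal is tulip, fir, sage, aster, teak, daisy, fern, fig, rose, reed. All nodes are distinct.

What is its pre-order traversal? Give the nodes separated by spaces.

reed sage tulip fir rose fig daisy aster teak fern

The last element of post-order is the root; it splits in-order into left and right subtrees.
Root reed: left subtree has 3 nodes {tulip, sage, fir}, right has 6 {rose, aster, daisy, teak, fig, fern}.
  Root sage: left subtree has 1 node {tulip}, right has 1 {fir}.
  Root rose: left subtree has 0 nodes { }, right has 5 {aster, daisy, teak, fig, fern}.
    Root fig: left subtree has 3 nodes {aster, daisy, teak}, right has 1 {fern}.
      Root daisy: left subtree has 1 node {aster}, right has 1 {teak}.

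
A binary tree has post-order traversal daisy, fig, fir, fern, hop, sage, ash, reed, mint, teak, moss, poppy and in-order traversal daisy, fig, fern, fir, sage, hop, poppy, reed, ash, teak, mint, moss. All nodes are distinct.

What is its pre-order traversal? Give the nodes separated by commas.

The last element of post-order is the root; it splits in-order into left and right subtrees.
Root poppy: left subtree has 6 nodes {daisy, fig, fern, fir, sage, hop}, right has 5 {reed, ash, teak, mint, moss}.
  Root sage: left subtree has 4 nodes {daisy, fig, fern, fir}, right has 1 {hop}.
    Root fern: left subtree has 2 nodes {daisy, fig}, right has 1 {fir}.
      Root fig: left subtree has 1 node {daisy}, right has 0 { }.
  Root moss: left subtree has 4 nodes {reed, ash, teak, mint}, right has 0 { }.
    Root teak: left subtree has 2 nodes {reed, ash}, right has 1 {mint}.
      Root reed: left subtree has 0 nodes { }, right has 1 {ash}.

poppy, sage, fern, fig, daisy, fir, hop, moss, teak, reed, ash, mint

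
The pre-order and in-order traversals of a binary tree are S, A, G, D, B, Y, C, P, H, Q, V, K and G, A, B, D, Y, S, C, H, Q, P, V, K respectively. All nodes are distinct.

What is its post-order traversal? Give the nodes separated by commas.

The first element of pre-order is the root; it splits in-order into left and right subtrees.
Root S: left subtree has 5 nodes {G, A, B, D, Y}, right has 6 {C, H, Q, P, V, K}.
  Root A: left subtree has 1 node {G}, right has 3 {B, D, Y}.
    Root D: left subtree has 1 node {B}, right has 1 {Y}.
  Root C: left subtree has 0 nodes { }, right has 5 {H, Q, P, V, K}.
    Root P: left subtree has 2 nodes {H, Q}, right has 2 {V, K}.
      Root H: left subtree has 0 nodes { }, right has 1 {Q}.
      Root V: left subtree has 0 nodes { }, right has 1 {K}.

G, B, Y, D, A, Q, H, K, V, P, C, S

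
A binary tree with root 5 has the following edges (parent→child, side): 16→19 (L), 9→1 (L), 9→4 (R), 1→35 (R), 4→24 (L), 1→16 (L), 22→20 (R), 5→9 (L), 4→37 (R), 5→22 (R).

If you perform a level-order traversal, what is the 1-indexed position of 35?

8

Level-order visits nodes level by level from the root, left to right within each level.
Level 0: 5
Level 1: 9, 22
Level 2: 1, 4, 20
Level 3: 16, 35, 24, 37
Level 4: 19
Full level-order sequence: 5, 9, 22, 1, 4, 20, 16, 35, 24, 37, 19.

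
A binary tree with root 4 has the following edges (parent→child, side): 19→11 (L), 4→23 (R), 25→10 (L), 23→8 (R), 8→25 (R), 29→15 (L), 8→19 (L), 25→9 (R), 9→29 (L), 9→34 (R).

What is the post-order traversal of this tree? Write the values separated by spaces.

11 19 10 15 29 34 9 25 8 23 4

Post-order visits the left subtree, then the right subtree, then the node.
At 4: no left child.
At 4: go right to 23.
  At 23: no left child.
  At 23: go right to 8.
    At 8: go left to 19.
      At 19: go left to 11.
        11 is a leaf — visit 11.
      At 19: no right child.
      Visit 19.
    At 8: go right to 25.
      At 25: go left to 10.
        10 is a leaf — visit 10.
      At 25: go right to 9.
        At 9: go left to 29.
          At 29: go left to 15.
            15 is a leaf — visit 15.
          At 29: no right child.
          Visit 29.
        At 9: go right to 34.
          34 is a leaf — visit 34.
        Visit 9.
      Visit 25.
    Visit 8.
  Visit 23.
Visit 4.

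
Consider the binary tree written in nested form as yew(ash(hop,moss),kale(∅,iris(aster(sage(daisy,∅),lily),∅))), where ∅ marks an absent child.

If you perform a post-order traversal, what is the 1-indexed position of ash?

Post-order visits the left subtree, then the right subtree, then the node.
At yew: go left to ash.
  At ash: go left to hop.
    hop is a leaf — visit hop.
  At ash: go right to moss.
    moss is a leaf — visit moss.
  Visit ash.
At yew: go right to kale.
  At kale: no left child.
  At kale: go right to iris.
    At iris: go left to aster.
      At aster: go left to sage.
        At sage: go left to daisy.
          daisy is a leaf — visit daisy.
        At sage: no right child.
        Visit sage.
      At aster: go right to lily.
        lily is a leaf — visit lily.
      Visit aster.
    At iris: no right child.
    Visit iris.
  Visit kale.
Visit yew.
Full post-order sequence: hop, moss, ash, daisy, sage, lily, aster, iris, kale, yew.

3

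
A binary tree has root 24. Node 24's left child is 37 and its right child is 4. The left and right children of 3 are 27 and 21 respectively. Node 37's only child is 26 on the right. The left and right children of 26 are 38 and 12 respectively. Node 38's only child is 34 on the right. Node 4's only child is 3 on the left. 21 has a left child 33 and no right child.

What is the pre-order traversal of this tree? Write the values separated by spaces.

Pre-order visits the node, then its left subtree, then its right subtree.
Visit 24.
At 24: go left to 37.
  Visit 37.
  At 37: no left child.
  At 37: go right to 26.
    Visit 26.
    At 26: go left to 38.
      Visit 38.
      At 38: no left child.
      At 38: go right to 34.
        34 is a leaf — visit 34.
    At 26: go right to 12.
      12 is a leaf — visit 12.
At 24: go right to 4.
  Visit 4.
  At 4: go left to 3.
    Visit 3.
    At 3: go left to 27.
      27 is a leaf — visit 27.
    At 3: go right to 21.
      Visit 21.
      At 21: go left to 33.
        33 is a leaf — visit 33.
      At 21: no right child.
  At 4: no right child.

24 37 26 38 34 12 4 3 27 21 33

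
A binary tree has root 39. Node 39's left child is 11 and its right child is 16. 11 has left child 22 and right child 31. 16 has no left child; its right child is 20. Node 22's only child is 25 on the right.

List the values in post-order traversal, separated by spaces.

25 22 31 11 20 16 39

Post-order visits the left subtree, then the right subtree, then the node.
At 39: go left to 11.
  At 11: go left to 22.
    At 22: no left child.
    At 22: go right to 25.
      25 is a leaf — visit 25.
    Visit 22.
  At 11: go right to 31.
    31 is a leaf — visit 31.
  Visit 11.
At 39: go right to 16.
  At 16: no left child.
  At 16: go right to 20.
    20 is a leaf — visit 20.
  Visit 16.
Visit 39.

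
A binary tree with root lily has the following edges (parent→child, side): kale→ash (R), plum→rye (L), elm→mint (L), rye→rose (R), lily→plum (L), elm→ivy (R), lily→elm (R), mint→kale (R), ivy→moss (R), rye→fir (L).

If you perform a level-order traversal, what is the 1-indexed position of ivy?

Level-order visits nodes level by level from the root, left to right within each level.
Level 0: lily
Level 1: plum, elm
Level 2: rye, mint, ivy
Level 3: fir, rose, kale, moss
Level 4: ash
Full level-order sequence: lily, plum, elm, rye, mint, ivy, fir, rose, kale, moss, ash.

6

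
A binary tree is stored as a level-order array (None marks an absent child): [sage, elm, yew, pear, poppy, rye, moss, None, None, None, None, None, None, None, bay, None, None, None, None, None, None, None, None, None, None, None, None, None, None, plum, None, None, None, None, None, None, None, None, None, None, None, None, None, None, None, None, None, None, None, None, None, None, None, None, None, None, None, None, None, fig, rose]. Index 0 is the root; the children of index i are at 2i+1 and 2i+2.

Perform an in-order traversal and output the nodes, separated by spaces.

In-order visits the left subtree, then the node, then the right subtree.
At sage: go left to elm.
  At elm: go left to pear.
    pear is a leaf — visit pear.
  Visit elm.
  At elm: go right to poppy.
    poppy is a leaf — visit poppy.
Visit sage.
At sage: go right to yew.
  At yew: go left to rye.
    rye is a leaf — visit rye.
  Visit yew.
  At yew: go right to moss.
    At moss: no left child.
    Visit moss.
    At moss: go right to bay.
      At bay: go left to plum.
        At plum: go left to fig.
          fig is a leaf — visit fig.
        Visit plum.
        At plum: go right to rose.
          rose is a leaf — visit rose.
      Visit bay.
      At bay: no right child.

pear elm poppy sage rye yew moss fig plum rose bay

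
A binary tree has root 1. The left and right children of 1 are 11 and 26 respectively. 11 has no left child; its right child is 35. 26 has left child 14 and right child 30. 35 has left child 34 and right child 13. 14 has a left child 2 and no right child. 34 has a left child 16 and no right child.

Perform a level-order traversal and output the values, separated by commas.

Level-order visits nodes level by level from the root, left to right within each level.
Level 0: 1
Level 1: 11, 26
Level 2: 35, 14, 30
Level 3: 34, 13, 2
Level 4: 16

1, 11, 26, 35, 14, 30, 34, 13, 2, 16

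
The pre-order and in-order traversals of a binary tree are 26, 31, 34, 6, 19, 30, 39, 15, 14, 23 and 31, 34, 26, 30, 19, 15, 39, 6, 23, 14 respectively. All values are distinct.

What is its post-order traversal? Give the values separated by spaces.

34 31 30 15 39 19 23 14 6 26

The first element of pre-order is the root; it splits in-order into left and right subtrees.
Root 26: left subtree has 2 nodes {31, 34}, right has 7 {30, 19, 15, 39, 6, 23, 14}.
  Root 31: left subtree has 0 nodes { }, right has 1 {34}.
  Root 6: left subtree has 4 nodes {30, 19, 15, 39}, right has 2 {23, 14}.
    Root 19: left subtree has 1 node {30}, right has 2 {15, 39}.
      Root 39: left subtree has 1 node {15}, right has 0 { }.
    Root 14: left subtree has 1 node {23}, right has 0 { }.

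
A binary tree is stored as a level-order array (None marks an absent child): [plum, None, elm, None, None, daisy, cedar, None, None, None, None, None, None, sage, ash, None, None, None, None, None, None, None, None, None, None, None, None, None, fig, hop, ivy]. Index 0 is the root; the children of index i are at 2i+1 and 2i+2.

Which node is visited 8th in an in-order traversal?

ash

In-order visits the left subtree, then the node, then the right subtree.
At plum: no left child.
Visit plum.
At plum: go right to elm.
  At elm: go left to daisy.
    daisy is a leaf — visit daisy.
  Visit elm.
  At elm: go right to cedar.
    At cedar: go left to sage.
      At sage: no left child.
      Visit sage.
      At sage: go right to fig.
        fig is a leaf — visit fig.
    Visit cedar.
    At cedar: go right to ash.
      At ash: go left to hop.
        hop is a leaf — visit hop.
      Visit ash.
      At ash: go right to ivy.
        ivy is a leaf — visit ivy.
Full in-order sequence: plum, daisy, elm, sage, fig, cedar, hop, ash, ivy.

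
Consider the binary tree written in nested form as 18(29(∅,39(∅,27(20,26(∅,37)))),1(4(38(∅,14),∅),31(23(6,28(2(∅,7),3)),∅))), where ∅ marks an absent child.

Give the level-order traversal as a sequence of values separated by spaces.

18 29 1 39 4 31 27 38 23 20 26 14 6 28 37 2 3 7

Level-order visits nodes level by level from the root, left to right within each level.
Level 0: 18
Level 1: 29, 1
Level 2: 39, 4, 31
Level 3: 27, 38, 23
Level 4: 20, 26, 14, 6, 28
Level 5: 37, 2, 3
Level 6: 7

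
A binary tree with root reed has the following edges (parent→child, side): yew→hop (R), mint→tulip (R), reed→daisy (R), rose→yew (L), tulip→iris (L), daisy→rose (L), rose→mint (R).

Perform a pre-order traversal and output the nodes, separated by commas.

reed, daisy, rose, yew, hop, mint, tulip, iris

Pre-order visits the node, then its left subtree, then its right subtree.
Visit reed.
At reed: no left child.
At reed: go right to daisy.
  Visit daisy.
  At daisy: go left to rose.
    Visit rose.
    At rose: go left to yew.
      Visit yew.
      At yew: no left child.
      At yew: go right to hop.
        hop is a leaf — visit hop.
    At rose: go right to mint.
      Visit mint.
      At mint: no left child.
      At mint: go right to tulip.
        Visit tulip.
        At tulip: go left to iris.
          iris is a leaf — visit iris.
        At tulip: no right child.
  At daisy: no right child.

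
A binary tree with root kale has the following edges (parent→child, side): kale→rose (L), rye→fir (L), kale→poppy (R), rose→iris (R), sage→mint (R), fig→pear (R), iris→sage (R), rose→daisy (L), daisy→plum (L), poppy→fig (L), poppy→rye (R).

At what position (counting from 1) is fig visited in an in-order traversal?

8

In-order visits the left subtree, then the node, then the right subtree.
At kale: go left to rose.
  At rose: go left to daisy.
    At daisy: go left to plum.
      plum is a leaf — visit plum.
    Visit daisy.
    At daisy: no right child.
  Visit rose.
  At rose: go right to iris.
    At iris: no left child.
    Visit iris.
    At iris: go right to sage.
      At sage: no left child.
      Visit sage.
      At sage: go right to mint.
        mint is a leaf — visit mint.
Visit kale.
At kale: go right to poppy.
  At poppy: go left to fig.
    At fig: no left child.
    Visit fig.
    At fig: go right to pear.
      pear is a leaf — visit pear.
  Visit poppy.
  At poppy: go right to rye.
    At rye: go left to fir.
      fir is a leaf — visit fir.
    Visit rye.
    At rye: no right child.
Full in-order sequence: plum, daisy, rose, iris, sage, mint, kale, fig, pear, poppy, fir, rye.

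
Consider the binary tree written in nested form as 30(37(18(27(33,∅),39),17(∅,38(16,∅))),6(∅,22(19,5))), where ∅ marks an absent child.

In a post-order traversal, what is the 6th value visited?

Post-order visits the left subtree, then the right subtree, then the node.
At 30: go left to 37.
  At 37: go left to 18.
    At 18: go left to 27.
      At 27: go left to 33.
        33 is a leaf — visit 33.
      At 27: no right child.
      Visit 27.
    At 18: go right to 39.
      39 is a leaf — visit 39.
    Visit 18.
  At 37: go right to 17.
    At 17: no left child.
    At 17: go right to 38.
      At 38: go left to 16.
        16 is a leaf — visit 16.
      At 38: no right child.
      Visit 38.
    Visit 17.
  Visit 37.
At 30: go right to 6.
  At 6: no left child.
  At 6: go right to 22.
    At 22: go left to 19.
      19 is a leaf — visit 19.
    At 22: go right to 5.
      5 is a leaf — visit 5.
    Visit 22.
  Visit 6.
Visit 30.
Full post-order sequence: 33, 27, 39, 18, 16, 38, 17, 37, 19, 5, 22, 6, 30.

38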